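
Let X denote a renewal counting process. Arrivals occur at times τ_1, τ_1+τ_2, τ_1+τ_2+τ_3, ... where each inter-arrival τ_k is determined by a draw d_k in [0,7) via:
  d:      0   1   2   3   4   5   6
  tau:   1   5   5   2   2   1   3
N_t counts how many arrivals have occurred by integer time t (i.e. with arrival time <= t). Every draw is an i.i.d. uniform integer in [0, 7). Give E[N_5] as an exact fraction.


Inter-arrival values over d=0..6: [1, 5, 5, 2, 2, 1, 3]
Each d has probability 1/7, so the pmf of τ is: f(1) = 2/7, f(2) = 2/7, f(3) = 1/7, f(5) = 2/7
Renewal equation for m(n) = E[N_n]: condition on τ_1 = k (if k <= n, one arrival plus a fresh copy on the remaining n−k steps): m(n) = F(n) + Σ_{k<=n} f(k)·m(n−k), where F(n) = P(τ <= n) and m(0) = 0
m(1) = F(1) = 2/7
m(2) = F(2) + f(1)·m(1) = 4/7 + 2/7·2/7 = 32/49
m(3) = F(3) + f(1)·m(2) + f(2)·m(1) = 5/7 + 2/7·32/49 + 2/7·2/7 = 337/343
m(4) = F(4) + f(1)·m(3) + f(2)·m(2) + f(3)·m(1) = 5/7 + 2/7·337/343 + 2/7·32/49 + 1/7·2/7 = 2935/2401
m(5) = F(5) + f(1)·m(4) + f(2)·m(3) + f(3)·m(2) = 1 + 2/7·2935/2401 + 2/7·337/343 + 1/7·32/49 = 28963/16807
E[N_5] = m(5) = 28963/16807

28963/16807


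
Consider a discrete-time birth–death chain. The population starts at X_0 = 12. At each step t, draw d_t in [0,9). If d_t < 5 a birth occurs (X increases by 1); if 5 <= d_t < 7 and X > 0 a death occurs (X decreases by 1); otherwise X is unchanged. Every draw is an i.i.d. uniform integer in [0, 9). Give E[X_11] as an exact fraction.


X can drop by at most 1 per step and X_0 = 12 > T = 11, so X_t >= 12 − t >= 1 > 0 for every t <= 11: the floor at 0 (the 'and X > 0' condition) never binds. Hence X_11 = X_0 + Σ_{t<11} Y_t with i.i.d. increments Y_t = y(d_t) ∈ {+1, −1, 0}.
Outcome values over d=0..8: [1, 1, 1, 1, 1, -1, -1, 0, 0]
Σy = 3, Σy² = 7, M = 9
μ = 3/9 = 1/3,  σ² = 7/9 − (1/3)² = 2/3
E[X_11] = 12 + 11·(1/3) = 47/3

47/3


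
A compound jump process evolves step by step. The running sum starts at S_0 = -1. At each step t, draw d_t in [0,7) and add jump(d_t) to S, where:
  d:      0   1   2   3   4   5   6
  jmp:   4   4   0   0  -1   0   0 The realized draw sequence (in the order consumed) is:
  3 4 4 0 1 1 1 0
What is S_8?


17

t=0: S=-1, d=3, jump=0, S_1=-1
t=1: S=-1, d=4, jump=-1, S_2=-2
t=2: S=-2, d=4, jump=-1, S_3=-3
t=3: S=-3, d=0, jump=4, S_4=1
t=4: S=1, d=1, jump=4, S_5=5
t=5: S=5, d=1, jump=4, S_6=9
t=6: S=9, d=1, jump=4, S_7=13
t=7: S=13, d=0, jump=4, S_8=17


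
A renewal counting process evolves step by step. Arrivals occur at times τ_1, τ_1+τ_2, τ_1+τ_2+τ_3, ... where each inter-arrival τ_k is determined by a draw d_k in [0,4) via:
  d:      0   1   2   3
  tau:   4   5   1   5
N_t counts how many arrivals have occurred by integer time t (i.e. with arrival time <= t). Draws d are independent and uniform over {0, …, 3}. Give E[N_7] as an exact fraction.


Inter-arrival values over d=0..3: [4, 5, 1, 5]
Each d has probability 1/4, so the pmf of τ is: f(1) = 1/4, f(4) = 1/4, f(5) = 1/2
Renewal equation for m(n) = E[N_n]: condition on τ_1 = k (if k <= n, one arrival plus a fresh copy on the remaining n−k steps): m(n) = F(n) + Σ_{k<=n} f(k)·m(n−k), where F(n) = P(τ <= n) and m(0) = 0
m(1) = F(1) = 1/4
m(2) = F(2) + f(1)·m(1) = 1/4 + 1/4·1/4 = 5/16
m(3) = F(3) + f(1)·m(2) = 1/4 + 1/4·5/16 = 21/64
m(4) = F(4) + f(1)·m(3) = 1/2 + 1/4·21/64 = 149/256
m(5) = F(5) + f(1)·m(4) + f(4)·m(1) = 1 + 1/4·149/256 + 1/4·1/4 = 1237/1024
m(6) = F(6) + f(1)·m(5) + f(4)·m(2) + f(5)·m(1) = 1 + 1/4·1237/1024 + 1/4·5/16 + 1/2·1/4 = 6165/4096
m(7) = F(7) + f(1)·m(6) + f(4)·m(3) + f(5)·m(2) = 1 + 1/4·6165/4096 + 1/4·21/64 + 1/2·5/16 = 26453/16384
E[N_7] = m(7) = 26453/16384

26453/16384


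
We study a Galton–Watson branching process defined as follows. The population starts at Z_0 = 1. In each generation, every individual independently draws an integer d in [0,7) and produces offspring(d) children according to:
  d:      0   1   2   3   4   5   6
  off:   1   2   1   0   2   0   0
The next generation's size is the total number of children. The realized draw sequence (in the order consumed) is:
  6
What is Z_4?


gen 0: Z_0=1, draws=[6], offspring=[0], Z_1=0
gen 1: Z_1=0, draws=[], offspring=[], Z_2=0
gen 2: Z_2=0, draws=[], offspring=[], Z_3=0
gen 3: Z_3=0, draws=[], offspring=[], Z_4=0

0


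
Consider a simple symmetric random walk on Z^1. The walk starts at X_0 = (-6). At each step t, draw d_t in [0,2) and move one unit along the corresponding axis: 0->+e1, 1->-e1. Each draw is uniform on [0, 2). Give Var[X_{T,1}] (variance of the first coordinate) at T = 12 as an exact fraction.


Outcome values over d=0..1: [1, -1]
Σy = 0, Σy² = 2, M = 2
μ = 0/2 = 0,  σ² = 2/2 − (0)² = 1
Independent increments: Var[X_12] = 12·σ² = 12·(1) = 12

12


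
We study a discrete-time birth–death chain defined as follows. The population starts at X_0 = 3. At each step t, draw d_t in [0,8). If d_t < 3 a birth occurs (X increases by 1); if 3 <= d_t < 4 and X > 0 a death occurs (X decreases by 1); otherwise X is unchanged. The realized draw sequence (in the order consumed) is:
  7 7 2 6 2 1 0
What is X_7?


7

t=0: X=3, d=7 → hold, X_1=3
t=1: X=3, d=7 → hold, X_2=3
t=2: X=3, d=2 → birth, X_3=4
t=3: X=4, d=6 → hold, X_4=4
t=4: X=4, d=2 → birth, X_5=5
t=5: X=5, d=1 → birth, X_6=6
t=6: X=6, d=0 → birth, X_7=7


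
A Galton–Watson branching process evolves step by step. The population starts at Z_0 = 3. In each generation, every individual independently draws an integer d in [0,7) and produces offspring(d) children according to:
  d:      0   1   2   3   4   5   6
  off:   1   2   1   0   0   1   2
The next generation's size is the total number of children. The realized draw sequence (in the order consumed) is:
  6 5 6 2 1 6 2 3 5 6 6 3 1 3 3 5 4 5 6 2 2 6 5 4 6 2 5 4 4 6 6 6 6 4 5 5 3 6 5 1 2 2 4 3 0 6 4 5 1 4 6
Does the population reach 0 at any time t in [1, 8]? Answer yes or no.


gen 0: Z_0=3, draws=[6, 5, 6], offspring=[2, 1, 2], Z_1=5
gen 1: Z_1=5, draws=[2, 1, 6, 2, 3], offspring=[1, 2, 2, 1, 0], Z_2=6
gen 2: Z_2=6, draws=[5, 6, 6, 3, 1, 3], offspring=[1, 2, 2, 0, 2, 0], Z_3=7
gen 3: Z_3=7, draws=[3, 5, 4, 5, 6, 2, 2], offspring=[0, 1, 0, 1, 2, 1, 1], Z_4=6
gen 4: Z_4=6, draws=[6, 5, 4, 6, 2, 5], offspring=[2, 1, 0, 2, 1, 1], Z_5=7
gen 5: Z_5=7, draws=[4, 4, 6, 6, 6, 6, 4], offspring=[0, 0, 2, 2, 2, 2, 0], Z_6=8
gen 6: Z_6=8, draws=[5, 5, 3, 6, 5, 1, 2, 2], offspring=[1, 1, 0, 2, 1, 2, 1, 1], Z_7=9
gen 7: Z_7=9, draws=[4, 3, 0, 6, 4, 5, 1, 4, 6], offspring=[0, 0, 1, 2, 0, 1, 2, 0, 2], Z_8=8

no


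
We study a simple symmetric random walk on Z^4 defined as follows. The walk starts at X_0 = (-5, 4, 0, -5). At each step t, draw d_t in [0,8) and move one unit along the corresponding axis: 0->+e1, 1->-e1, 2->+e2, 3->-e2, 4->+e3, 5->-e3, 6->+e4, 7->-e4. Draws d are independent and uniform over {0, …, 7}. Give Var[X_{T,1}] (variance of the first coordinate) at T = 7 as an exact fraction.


Outcome values over d=0..7: [1, -1, 0, 0, 0, 0, 0, 0]
Σy = 0, Σy² = 2, M = 8
μ = 0/8 = 0,  σ² = 2/8 − (0)² = 1/4
Independent increments: Var[X_7] = 7·σ² = 7·(1/4) = 7/4

7/4


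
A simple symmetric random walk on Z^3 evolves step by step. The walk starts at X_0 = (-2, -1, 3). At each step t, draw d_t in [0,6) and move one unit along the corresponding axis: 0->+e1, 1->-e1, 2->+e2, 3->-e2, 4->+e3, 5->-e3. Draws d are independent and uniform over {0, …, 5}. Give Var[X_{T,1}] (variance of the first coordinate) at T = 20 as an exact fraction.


20/3

Outcome values over d=0..5: [1, -1, 0, 0, 0, 0]
Σy = 0, Σy² = 2, M = 6
μ = 0/6 = 0,  σ² = 2/6 − (0)² = 1/3
Independent increments: Var[X_20] = 20·σ² = 20·(1/3) = 20/3


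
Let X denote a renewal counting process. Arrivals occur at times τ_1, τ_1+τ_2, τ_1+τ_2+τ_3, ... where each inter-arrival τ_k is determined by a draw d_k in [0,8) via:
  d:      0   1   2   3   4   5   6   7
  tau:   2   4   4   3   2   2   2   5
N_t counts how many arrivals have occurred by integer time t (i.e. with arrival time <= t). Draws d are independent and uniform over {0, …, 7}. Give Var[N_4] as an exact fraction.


Inter-arrival values over d=0..7: [2, 4, 4, 3, 2, 2, 2, 5]
Each d has probability 1/8, so the pmf of τ is: f(2) = 1/2, f(3) = 1/8, f(4) = 1/4, f(5) = 1/8
Let p_n(j) = P(N_n = j), with p_0 = [1]. Condition on τ_1: p_n(0) = P(τ > n), and for j >= 1, p_n(j) = Σ_{k<=n} f(k)·p_{n−k}(j−1)
p_1 = [1]  (j = 0)
p_2 = [1/2, 1/2]  (j = 0..1)
p_3 = [3/8, 5/8]  (j = 0..1)
p_4 = [1/8, 5/8, 1/4]  (j = 0..2)
E[N_4] = Σ j·p_4(j) = 9/8;  E[N_4²] = Σ j²·p_4(j) = 13/8
Var[N_4] = 13/8 − (9/8)² = 23/64

23/64


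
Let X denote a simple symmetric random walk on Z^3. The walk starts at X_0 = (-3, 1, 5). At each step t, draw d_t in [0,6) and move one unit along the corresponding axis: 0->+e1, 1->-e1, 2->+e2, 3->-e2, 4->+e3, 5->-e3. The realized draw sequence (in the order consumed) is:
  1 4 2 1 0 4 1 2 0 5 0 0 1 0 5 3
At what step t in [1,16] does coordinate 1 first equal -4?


t=0: X=(-3, 1, 5), d=1 → -e1, X_1=(-4, 1, 5)
t=1: X=(-4, 1, 5), d=4 → +e3, X_2=(-4, 1, 6)
t=2: X=(-4, 1, 6), d=2 → +e2, X_3=(-4, 2, 6)
t=3: X=(-4, 2, 6), d=1 → -e1, X_4=(-5, 2, 6)
t=4: X=(-5, 2, 6), d=0 → +e1, X_5=(-4, 2, 6)
t=5: X=(-4, 2, 6), d=4 → +e3, X_6=(-4, 2, 7)
t=6: X=(-4, 2, 7), d=1 → -e1, X_7=(-5, 2, 7)
t=7: X=(-5, 2, 7), d=2 → +e2, X_8=(-5, 3, 7)
t=8: X=(-5, 3, 7), d=0 → +e1, X_9=(-4, 3, 7)
t=9: X=(-4, 3, 7), d=5 → -e3, X_10=(-4, 3, 6)
t=10: X=(-4, 3, 6), d=0 → +e1, X_11=(-3, 3, 6)
t=11: X=(-3, 3, 6), d=0 → +e1, X_12=(-2, 3, 6)
t=12: X=(-2, 3, 6), d=1 → -e1, X_13=(-3, 3, 6)
t=13: X=(-3, 3, 6), d=0 → +e1, X_14=(-2, 3, 6)
t=14: X=(-2, 3, 6), d=5 → -e3, X_15=(-2, 3, 5)
t=15: X=(-2, 3, 5), d=3 → -e2, X_16=(-2, 2, 5)

1


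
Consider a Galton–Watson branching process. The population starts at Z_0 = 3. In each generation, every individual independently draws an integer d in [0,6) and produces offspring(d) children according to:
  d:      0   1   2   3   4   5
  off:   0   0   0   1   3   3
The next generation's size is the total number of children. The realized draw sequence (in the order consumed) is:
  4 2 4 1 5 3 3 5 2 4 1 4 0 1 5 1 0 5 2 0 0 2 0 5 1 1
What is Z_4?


gen 0: Z_0=3, draws=[4, 2, 4], offspring=[3, 0, 3], Z_1=6
gen 1: Z_1=6, draws=[1, 5, 3, 3, 5, 2], offspring=[0, 3, 1, 1, 3, 0], Z_2=8
gen 2: Z_2=8, draws=[4, 1, 4, 0, 1, 5, 1, 0], offspring=[3, 0, 3, 0, 0, 3, 0, 0], Z_3=9
gen 3: Z_3=9, draws=[5, 2, 0, 0, 2, 0, 5, 1, 1], offspring=[3, 0, 0, 0, 0, 0, 3, 0, 0], Z_4=6

6


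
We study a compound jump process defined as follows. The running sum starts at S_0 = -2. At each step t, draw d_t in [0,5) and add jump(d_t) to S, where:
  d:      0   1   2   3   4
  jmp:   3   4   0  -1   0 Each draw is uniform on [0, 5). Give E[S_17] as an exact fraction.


92/5

Outcome values over d=0..4: [3, 4, 0, -1, 0]
Σy = 6, Σy² = 26, M = 5
μ = 6/5 = 6/5,  σ² = 26/5 − (6/5)² = 94/25
E[S_17] = -2 + 17·(6/5) = 92/5


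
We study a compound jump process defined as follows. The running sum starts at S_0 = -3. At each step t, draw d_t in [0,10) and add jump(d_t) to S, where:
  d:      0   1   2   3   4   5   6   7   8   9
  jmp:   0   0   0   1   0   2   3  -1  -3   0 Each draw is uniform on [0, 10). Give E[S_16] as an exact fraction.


Outcome values over d=0..9: [0, 0, 0, 1, 0, 2, 3, -1, -3, 0]
Σy = 2, Σy² = 24, M = 10
μ = 2/10 = 1/5,  σ² = 24/10 − (1/5)² = 59/25
E[S_16] = -3 + 16·(1/5) = 1/5

1/5


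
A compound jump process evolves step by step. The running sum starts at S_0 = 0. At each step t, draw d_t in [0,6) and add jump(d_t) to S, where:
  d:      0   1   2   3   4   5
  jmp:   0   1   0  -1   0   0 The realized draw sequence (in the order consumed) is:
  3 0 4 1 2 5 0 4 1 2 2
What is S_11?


1

t=0: S=0, d=3, jump=-1, S_1=-1
t=1: S=-1, d=0, jump=0, S_2=-1
t=2: S=-1, d=4, jump=0, S_3=-1
t=3: S=-1, d=1, jump=1, S_4=0
t=4: S=0, d=2, jump=0, S_5=0
t=5: S=0, d=5, jump=0, S_6=0
t=6: S=0, d=0, jump=0, S_7=0
t=7: S=0, d=4, jump=0, S_8=0
t=8: S=0, d=1, jump=1, S_9=1
t=9: S=1, d=2, jump=0, S_10=1
t=10: S=1, d=2, jump=0, S_11=1


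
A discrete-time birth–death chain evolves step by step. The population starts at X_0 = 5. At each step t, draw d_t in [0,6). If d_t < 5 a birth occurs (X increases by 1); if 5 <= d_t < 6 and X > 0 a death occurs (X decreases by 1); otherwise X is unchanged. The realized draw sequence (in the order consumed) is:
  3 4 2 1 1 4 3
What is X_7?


t=0: X=5, d=3 → birth, X_1=6
t=1: X=6, d=4 → birth, X_2=7
t=2: X=7, d=2 → birth, X_3=8
t=3: X=8, d=1 → birth, X_4=9
t=4: X=9, d=1 → birth, X_5=10
t=5: X=10, d=4 → birth, X_6=11
t=6: X=11, d=3 → birth, X_7=12

12


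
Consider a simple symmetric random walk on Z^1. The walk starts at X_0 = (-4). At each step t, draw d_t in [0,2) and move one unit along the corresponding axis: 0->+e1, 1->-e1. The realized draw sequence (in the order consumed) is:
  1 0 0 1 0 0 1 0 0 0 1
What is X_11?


(-1)

t=0: X=(-4), d=1 → -e1, X_1=(-5)
t=1: X=(-5), d=0 → +e1, X_2=(-4)
t=2: X=(-4), d=0 → +e1, X_3=(-3)
t=3: X=(-3), d=1 → -e1, X_4=(-4)
t=4: X=(-4), d=0 → +e1, X_5=(-3)
t=5: X=(-3), d=0 → +e1, X_6=(-2)
t=6: X=(-2), d=1 → -e1, X_7=(-3)
t=7: X=(-3), d=0 → +e1, X_8=(-2)
t=8: X=(-2), d=0 → +e1, X_9=(-1)
t=9: X=(-1), d=0 → +e1, X_10=(0)
t=10: X=(0), d=1 → -e1, X_11=(-1)


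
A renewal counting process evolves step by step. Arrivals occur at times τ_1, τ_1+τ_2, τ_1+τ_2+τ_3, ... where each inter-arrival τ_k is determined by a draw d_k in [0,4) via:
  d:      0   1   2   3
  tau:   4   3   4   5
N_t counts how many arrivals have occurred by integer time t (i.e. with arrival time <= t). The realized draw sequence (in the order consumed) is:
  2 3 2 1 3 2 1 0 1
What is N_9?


draw d_1=2: τ_1=4, arrival time A_1=4
draw d_2=3: τ_2=5, arrival time A_2=9
draw d_3=2: τ_3=4, arrival time A_3=13
draw d_4=1: τ_4=3, arrival time A_4=16
draw d_5=3: τ_5=5, arrival time A_5=21
draw d_6=2: τ_6=4, arrival time A_6=25
draw d_7=1: τ_7=3, arrival time A_7=28
draw d_8=0: τ_8=4, arrival time A_8=32
draw d_9=1: τ_9=3, arrival time A_9=35
N_t over t=0..9: 0:0 1:0 2:0 3:0 4:1 5:1 6:1 7:1 8:1 9:2

2


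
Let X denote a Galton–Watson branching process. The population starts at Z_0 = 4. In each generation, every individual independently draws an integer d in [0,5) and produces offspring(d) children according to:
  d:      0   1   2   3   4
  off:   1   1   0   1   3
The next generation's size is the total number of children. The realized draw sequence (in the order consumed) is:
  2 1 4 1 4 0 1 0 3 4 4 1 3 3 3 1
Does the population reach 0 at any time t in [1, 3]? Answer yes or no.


gen 0: Z_0=4, draws=[2, 1, 4, 1], offspring=[0, 1, 3, 1], Z_1=5
gen 1: Z_1=5, draws=[4, 0, 1, 0, 3], offspring=[3, 1, 1, 1, 1], Z_2=7
gen 2: Z_2=7, draws=[4, 4, 1, 3, 3, 3, 1], offspring=[3, 3, 1, 1, 1, 1, 1], Z_3=11

no


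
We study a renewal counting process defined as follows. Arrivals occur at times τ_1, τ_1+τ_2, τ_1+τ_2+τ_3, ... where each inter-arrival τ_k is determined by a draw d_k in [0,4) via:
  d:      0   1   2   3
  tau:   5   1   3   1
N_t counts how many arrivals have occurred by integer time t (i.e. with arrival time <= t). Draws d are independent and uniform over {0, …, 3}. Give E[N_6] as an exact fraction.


151/64

Inter-arrival values over d=0..3: [5, 1, 3, 1]
Each d has probability 1/4, so the pmf of τ is: f(1) = 1/2, f(3) = 1/4, f(5) = 1/4
Renewal equation for m(n) = E[N_n]: condition on τ_1 = k (if k <= n, one arrival plus a fresh copy on the remaining n−k steps): m(n) = F(n) + Σ_{k<=n} f(k)·m(n−k), where F(n) = P(τ <= n) and m(0) = 0
m(1) = F(1) = 1/2
m(2) = F(2) + f(1)·m(1) = 1/2 + 1/2·1/2 = 3/4
m(3) = F(3) + f(1)·m(2) = 3/4 + 1/2·3/4 = 9/8
m(4) = F(4) + f(1)·m(3) + f(3)·m(1) = 3/4 + 1/2·9/8 + 1/4·1/2 = 23/16
m(5) = F(5) + f(1)·m(4) + f(3)·m(2) = 1 + 1/2·23/16 + 1/4·3/4 = 61/32
m(6) = F(6) + f(1)·m(5) + f(3)·m(3) + f(5)·m(1) = 1 + 1/2·61/32 + 1/4·9/8 + 1/4·1/2 = 151/64
E[N_6] = m(6) = 151/64


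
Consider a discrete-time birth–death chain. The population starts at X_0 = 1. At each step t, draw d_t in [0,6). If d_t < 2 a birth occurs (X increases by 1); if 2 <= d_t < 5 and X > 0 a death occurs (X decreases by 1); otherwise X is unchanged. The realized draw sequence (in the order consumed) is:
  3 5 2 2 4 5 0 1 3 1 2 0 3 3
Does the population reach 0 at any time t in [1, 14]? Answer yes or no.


t=0: X=1, d=3 → death, X_1=0
t=1: X=0, d=5 → hold, X_2=0
t=2: X=0, d=2 → hold, X_3=0
t=3: X=0, d=2 → hold, X_4=0
t=4: X=0, d=4 → hold, X_5=0
t=5: X=0, d=5 → hold, X_6=0
t=6: X=0, d=0 → birth, X_7=1
t=7: X=1, d=1 → birth, X_8=2
t=8: X=2, d=3 → death, X_9=1
t=9: X=1, d=1 → birth, X_10=2
t=10: X=2, d=2 → death, X_11=1
t=11: X=1, d=0 → birth, X_12=2
t=12: X=2, d=3 → death, X_13=1
t=13: X=1, d=3 → death, X_14=0

yes


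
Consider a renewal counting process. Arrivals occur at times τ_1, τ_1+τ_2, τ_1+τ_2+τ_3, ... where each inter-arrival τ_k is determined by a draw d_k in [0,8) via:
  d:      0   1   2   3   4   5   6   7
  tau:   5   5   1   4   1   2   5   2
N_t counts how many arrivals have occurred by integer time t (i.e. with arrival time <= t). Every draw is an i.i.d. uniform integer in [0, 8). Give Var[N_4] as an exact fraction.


Inter-arrival values over d=0..7: [5, 5, 1, 4, 1, 2, 5, 2]
Each d has probability 1/8, so the pmf of τ is: f(1) = 1/4, f(2) = 1/4, f(4) = 1/8, f(5) = 3/8
Let p_n(j) = P(N_n = j), with p_0 = [1]. Condition on τ_1: p_n(0) = P(τ > n), and for j >= 1, p_n(j) = Σ_{k<=n} f(k)·p_{n−k}(j−1)
p_1 = [3/4, 1/4]  (j = 0..1)
p_2 = [1/2, 7/16, 1/16]  (j = 0..2)
p_3 = [1/2, 5/16, 11/64, 1/64]  (j = 0..3)
p_4 = [3/8, 3/8, 3/16, 15/256, 1/256]  (j = 0..4)
E[N_4] = Σ j·p_4(j) = 241/256;  E[N_4²] = Σ j²·p_4(j) = 439/256
Var[N_4] = 439/256 − (241/256)² = 54303/65536

54303/65536


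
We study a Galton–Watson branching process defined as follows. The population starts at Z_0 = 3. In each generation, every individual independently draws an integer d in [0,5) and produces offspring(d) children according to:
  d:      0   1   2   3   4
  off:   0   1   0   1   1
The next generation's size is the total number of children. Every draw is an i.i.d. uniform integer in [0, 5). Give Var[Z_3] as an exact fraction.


Outcome values over d=0..4: [0, 1, 0, 1, 1]
Σy = 3, Σy² = 3, M = 5
μ = 3/5 = 3/5,  σ² = 3/5 − (3/5)² = 6/25
V_0 = 0, E_0 = 3
V_1 = 6/25·E_0 + (3/5)²·V_0 = 18/25;  E_1 = 9/5
V_2 = 6/25·E_1 + (3/5)²·V_1 = 432/625;  E_2 = 27/25
V_3 = 6/25·E_2 + (3/5)²·V_2 = 7938/15625;  E_3 = 81/125

7938/15625


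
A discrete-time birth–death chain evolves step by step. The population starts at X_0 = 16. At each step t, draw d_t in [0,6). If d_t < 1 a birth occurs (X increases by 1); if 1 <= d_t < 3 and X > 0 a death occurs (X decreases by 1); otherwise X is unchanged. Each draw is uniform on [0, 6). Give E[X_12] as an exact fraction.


X can drop by at most 1 per step and X_0 = 16 > T = 12, so X_t >= 16 − t >= 4 > 0 for every t <= 12: the floor at 0 (the 'and X > 0' condition) never binds. Hence X_12 = X_0 + Σ_{t<12} Y_t with i.i.d. increments Y_t = y(d_t) ∈ {+1, −1, 0}.
Outcome values over d=0..5: [1, -1, -1, 0, 0, 0]
Σy = -1, Σy² = 3, M = 6
μ = -1/6 = -1/6,  σ² = 3/6 − (-1/6)² = 17/36
E[X_12] = 16 + 12·(-1/6) = 14

14


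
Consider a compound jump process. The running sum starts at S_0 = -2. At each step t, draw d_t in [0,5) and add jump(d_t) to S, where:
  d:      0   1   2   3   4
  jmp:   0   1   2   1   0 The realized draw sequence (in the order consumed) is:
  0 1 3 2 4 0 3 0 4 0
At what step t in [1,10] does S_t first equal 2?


4

t=0: S=-2, d=0, jump=0, S_1=-2
t=1: S=-2, d=1, jump=1, S_2=-1
t=2: S=-1, d=3, jump=1, S_3=0
t=3: S=0, d=2, jump=2, S_4=2
t=4: S=2, d=4, jump=0, S_5=2
t=5: S=2, d=0, jump=0, S_6=2
t=6: S=2, d=3, jump=1, S_7=3
t=7: S=3, d=0, jump=0, S_8=3
t=8: S=3, d=4, jump=0, S_9=3
t=9: S=3, d=0, jump=0, S_10=3


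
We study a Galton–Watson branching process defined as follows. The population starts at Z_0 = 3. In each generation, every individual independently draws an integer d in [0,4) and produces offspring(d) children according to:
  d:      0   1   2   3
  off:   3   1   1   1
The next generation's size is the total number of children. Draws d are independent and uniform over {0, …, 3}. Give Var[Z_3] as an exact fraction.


Outcome values over d=0..3: [3, 1, 1, 1]
Σy = 6, Σy² = 12, M = 4
μ = 6/4 = 3/2,  σ² = 12/4 − (3/2)² = 3/4
V_0 = 0, E_0 = 3
V_1 = 3/4·E_0 + (3/2)²·V_0 = 9/4;  E_1 = 9/2
V_2 = 3/4·E_1 + (3/2)²·V_1 = 135/16;  E_2 = 27/4
V_3 = 3/4·E_2 + (3/2)²·V_2 = 1539/64;  E_3 = 81/8

1539/64


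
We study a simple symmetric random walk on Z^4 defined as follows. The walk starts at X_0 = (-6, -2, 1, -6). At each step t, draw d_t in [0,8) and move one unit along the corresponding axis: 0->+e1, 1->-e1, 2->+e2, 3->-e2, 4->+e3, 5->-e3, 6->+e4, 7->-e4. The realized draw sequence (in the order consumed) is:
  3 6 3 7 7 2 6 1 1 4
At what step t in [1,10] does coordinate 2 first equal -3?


t=0: X=(-6, -2, 1, -6), d=3 → -e2, X_1=(-6, -3, 1, -6)
t=1: X=(-6, -3, 1, -6), d=6 → +e4, X_2=(-6, -3, 1, -5)
t=2: X=(-6, -3, 1, -5), d=3 → -e2, X_3=(-6, -4, 1, -5)
t=3: X=(-6, -4, 1, -5), d=7 → -e4, X_4=(-6, -4, 1, -6)
t=4: X=(-6, -4, 1, -6), d=7 → -e4, X_5=(-6, -4, 1, -7)
t=5: X=(-6, -4, 1, -7), d=2 → +e2, X_6=(-6, -3, 1, -7)
t=6: X=(-6, -3, 1, -7), d=6 → +e4, X_7=(-6, -3, 1, -6)
t=7: X=(-6, -3, 1, -6), d=1 → -e1, X_8=(-7, -3, 1, -6)
t=8: X=(-7, -3, 1, -6), d=1 → -e1, X_9=(-8, -3, 1, -6)
t=9: X=(-8, -3, 1, -6), d=4 → +e3, X_10=(-8, -3, 2, -6)

1


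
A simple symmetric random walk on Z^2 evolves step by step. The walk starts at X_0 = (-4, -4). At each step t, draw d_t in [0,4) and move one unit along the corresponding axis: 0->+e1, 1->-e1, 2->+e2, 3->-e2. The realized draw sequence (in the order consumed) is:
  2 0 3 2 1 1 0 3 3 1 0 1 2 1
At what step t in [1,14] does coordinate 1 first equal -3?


t=0: X=(-4, -4), d=2 → +e2, X_1=(-4, -3)
t=1: X=(-4, -3), d=0 → +e1, X_2=(-3, -3)
t=2: X=(-3, -3), d=3 → -e2, X_3=(-3, -4)
t=3: X=(-3, -4), d=2 → +e2, X_4=(-3, -3)
t=4: X=(-3, -3), d=1 → -e1, X_5=(-4, -3)
t=5: X=(-4, -3), d=1 → -e1, X_6=(-5, -3)
t=6: X=(-5, -3), d=0 → +e1, X_7=(-4, -3)
t=7: X=(-4, -3), d=3 → -e2, X_8=(-4, -4)
t=8: X=(-4, -4), d=3 → -e2, X_9=(-4, -5)
t=9: X=(-4, -5), d=1 → -e1, X_10=(-5, -5)
t=10: X=(-5, -5), d=0 → +e1, X_11=(-4, -5)
t=11: X=(-4, -5), d=1 → -e1, X_12=(-5, -5)
t=12: X=(-5, -5), d=2 → +e2, X_13=(-5, -4)
t=13: X=(-5, -4), d=1 → -e1, X_14=(-6, -4)

2


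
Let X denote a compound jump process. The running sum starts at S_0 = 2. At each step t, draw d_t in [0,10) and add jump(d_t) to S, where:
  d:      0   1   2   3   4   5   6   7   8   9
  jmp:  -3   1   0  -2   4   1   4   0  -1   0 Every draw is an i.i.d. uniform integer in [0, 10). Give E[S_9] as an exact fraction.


28/5

Outcome values over d=0..9: [-3, 1, 0, -2, 4, 1, 4, 0, -1, 0]
Σy = 4, Σy² = 48, M = 10
μ = 4/10 = 2/5,  σ² = 48/10 − (2/5)² = 116/25
E[S_9] = 2 + 9·(2/5) = 28/5


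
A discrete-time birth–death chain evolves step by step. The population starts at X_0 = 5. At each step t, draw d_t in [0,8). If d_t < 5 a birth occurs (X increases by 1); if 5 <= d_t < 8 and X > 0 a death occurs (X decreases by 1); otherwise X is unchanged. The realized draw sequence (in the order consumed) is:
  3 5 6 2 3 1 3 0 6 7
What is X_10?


7

t=0: X=5, d=3 → birth, X_1=6
t=1: X=6, d=5 → death, X_2=5
t=2: X=5, d=6 → death, X_3=4
t=3: X=4, d=2 → birth, X_4=5
t=4: X=5, d=3 → birth, X_5=6
t=5: X=6, d=1 → birth, X_6=7
t=6: X=7, d=3 → birth, X_7=8
t=7: X=8, d=0 → birth, X_8=9
t=8: X=9, d=6 → death, X_9=8
t=9: X=8, d=7 → death, X_10=7


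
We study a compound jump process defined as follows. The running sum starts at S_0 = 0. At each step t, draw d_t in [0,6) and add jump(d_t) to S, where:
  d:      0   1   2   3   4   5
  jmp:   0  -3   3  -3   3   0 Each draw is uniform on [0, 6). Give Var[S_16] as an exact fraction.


96

Outcome values over d=0..5: [0, -3, 3, -3, 3, 0]
Σy = 0, Σy² = 36, M = 6
μ = 0/6 = 0,  σ² = 36/6 − (0)² = 6
Independent increments: Var[S_16] = 16·σ² = 16·(6) = 96


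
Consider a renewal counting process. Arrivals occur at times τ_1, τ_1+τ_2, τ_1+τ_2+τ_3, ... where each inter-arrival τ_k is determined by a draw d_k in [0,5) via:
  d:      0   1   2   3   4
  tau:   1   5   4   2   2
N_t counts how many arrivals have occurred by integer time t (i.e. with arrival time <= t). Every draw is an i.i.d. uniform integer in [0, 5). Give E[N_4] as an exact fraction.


Inter-arrival values over d=0..4: [1, 5, 4, 2, 2]
Each d has probability 1/5, so the pmf of τ is: f(1) = 1/5, f(2) = 2/5, f(4) = 1/5, f(5) = 1/5
Renewal equation for m(n) = E[N_n]: condition on τ_1 = k (if k <= n, one arrival plus a fresh copy on the remaining n−k steps): m(n) = F(n) + Σ_{k<=n} f(k)·m(n−k), where F(n) = P(τ <= n) and m(0) = 0
m(1) = F(1) = 1/5
m(2) = F(2) + f(1)·m(1) = 3/5 + 1/5·1/5 = 16/25
m(3) = F(3) + f(1)·m(2) + f(2)·m(1) = 3/5 + 1/5·16/25 + 2/5·1/5 = 101/125
m(4) = F(4) + f(1)·m(3) + f(2)·m(2) = 4/5 + 1/5·101/125 + 2/5·16/25 = 761/625
E[N_4] = m(4) = 761/625

761/625


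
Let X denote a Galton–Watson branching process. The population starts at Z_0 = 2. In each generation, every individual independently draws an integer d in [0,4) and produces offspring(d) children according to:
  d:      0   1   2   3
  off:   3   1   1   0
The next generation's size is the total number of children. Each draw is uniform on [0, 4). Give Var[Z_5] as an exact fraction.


24949375/524288

Outcome values over d=0..3: [3, 1, 1, 0]
Σy = 5, Σy² = 11, M = 4
μ = 5/4 = 5/4,  σ² = 11/4 − (5/4)² = 19/16
V_0 = 0, E_0 = 2
V_1 = 19/16·E_0 + (5/4)²·V_0 = 19/8;  E_1 = 5/2
V_2 = 19/16·E_1 + (5/4)²·V_1 = 855/128;  E_2 = 25/8
V_3 = 19/16·E_2 + (5/4)²·V_2 = 28975/2048;  E_3 = 125/32
V_4 = 19/16·E_3 + (5/4)²·V_3 = 876375/32768;  E_4 = 625/128
V_5 = 19/16·E_4 + (5/4)²·V_4 = 24949375/524288;  E_5 = 3125/512


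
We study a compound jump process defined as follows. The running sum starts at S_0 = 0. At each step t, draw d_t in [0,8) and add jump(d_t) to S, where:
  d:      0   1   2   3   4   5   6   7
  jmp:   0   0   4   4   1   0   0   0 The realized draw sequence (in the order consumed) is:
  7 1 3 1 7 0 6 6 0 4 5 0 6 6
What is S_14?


t=0: S=0, d=7, jump=0, S_1=0
t=1: S=0, d=1, jump=0, S_2=0
t=2: S=0, d=3, jump=4, S_3=4
t=3: S=4, d=1, jump=0, S_4=4
t=4: S=4, d=7, jump=0, S_5=4
t=5: S=4, d=0, jump=0, S_6=4
t=6: S=4, d=6, jump=0, S_7=4
t=7: S=4, d=6, jump=0, S_8=4
t=8: S=4, d=0, jump=0, S_9=4
t=9: S=4, d=4, jump=1, S_10=5
t=10: S=5, d=5, jump=0, S_11=5
t=11: S=5, d=0, jump=0, S_12=5
t=12: S=5, d=6, jump=0, S_13=5
t=13: S=5, d=6, jump=0, S_14=5

5


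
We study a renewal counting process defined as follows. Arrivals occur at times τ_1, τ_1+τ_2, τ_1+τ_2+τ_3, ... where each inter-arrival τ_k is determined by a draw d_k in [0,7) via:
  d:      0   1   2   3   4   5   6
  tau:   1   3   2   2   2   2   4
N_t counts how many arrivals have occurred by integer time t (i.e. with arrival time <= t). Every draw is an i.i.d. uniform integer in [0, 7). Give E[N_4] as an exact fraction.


3816/2401

Inter-arrival values over d=0..6: [1, 3, 2, 2, 2, 2, 4]
Each d has probability 1/7, so the pmf of τ is: f(1) = 1/7, f(2) = 4/7, f(3) = 1/7, f(4) = 1/7
Renewal equation for m(n) = E[N_n]: condition on τ_1 = k (if k <= n, one arrival plus a fresh copy on the remaining n−k steps): m(n) = F(n) + Σ_{k<=n} f(k)·m(n−k), where F(n) = P(τ <= n) and m(0) = 0
m(1) = F(1) = 1/7
m(2) = F(2) + f(1)·m(1) = 5/7 + 1/7·1/7 = 36/49
m(3) = F(3) + f(1)·m(2) + f(2)·m(1) = 6/7 + 1/7·36/49 + 4/7·1/7 = 358/343
m(4) = F(4) + f(1)·m(3) + f(2)·m(2) + f(3)·m(1) = 1 + 1/7·358/343 + 4/7·36/49 + 1/7·1/7 = 3816/2401
E[N_4] = m(4) = 3816/2401


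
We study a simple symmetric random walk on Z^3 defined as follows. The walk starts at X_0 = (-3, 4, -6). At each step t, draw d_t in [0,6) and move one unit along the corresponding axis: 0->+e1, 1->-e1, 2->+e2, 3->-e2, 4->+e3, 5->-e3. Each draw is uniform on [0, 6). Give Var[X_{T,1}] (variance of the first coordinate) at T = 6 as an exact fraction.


Outcome values over d=0..5: [1, -1, 0, 0, 0, 0]
Σy = 0, Σy² = 2, M = 6
μ = 0/6 = 0,  σ² = 2/6 − (0)² = 1/3
Independent increments: Var[X_6] = 6·σ² = 6·(1/3) = 2

2


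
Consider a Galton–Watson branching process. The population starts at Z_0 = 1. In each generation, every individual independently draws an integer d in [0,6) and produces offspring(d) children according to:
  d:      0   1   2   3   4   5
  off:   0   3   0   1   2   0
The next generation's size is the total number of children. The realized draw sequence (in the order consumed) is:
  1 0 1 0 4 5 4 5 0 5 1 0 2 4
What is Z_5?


gen 0: Z_0=1, draws=[1], offspring=[3], Z_1=3
gen 1: Z_1=3, draws=[0, 1, 0], offspring=[0, 3, 0], Z_2=3
gen 2: Z_2=3, draws=[4, 5, 4], offspring=[2, 0, 2], Z_3=4
gen 3: Z_3=4, draws=[5, 0, 5, 1], offspring=[0, 0, 0, 3], Z_4=3
gen 4: Z_4=3, draws=[0, 2, 4], offspring=[0, 0, 2], Z_5=2

2


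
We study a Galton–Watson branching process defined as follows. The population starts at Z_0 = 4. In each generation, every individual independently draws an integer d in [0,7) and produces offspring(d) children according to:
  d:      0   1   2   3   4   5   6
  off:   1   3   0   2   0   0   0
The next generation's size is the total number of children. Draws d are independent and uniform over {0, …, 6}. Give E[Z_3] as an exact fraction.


864/343

Outcome values over d=0..6: [1, 3, 0, 2, 0, 0, 0]
Σy = 6, Σy² = 14, M = 7
μ = 6/7 = 6/7,  σ² = 14/7 − (6/7)² = 62/49
E[Z_0] = 4
E[Z_1] = 6/7·E[Z_0] = 24/7
E[Z_2] = 6/7·E[Z_1] = 144/49
E[Z_3] = 6/7·E[Z_2] = 864/343


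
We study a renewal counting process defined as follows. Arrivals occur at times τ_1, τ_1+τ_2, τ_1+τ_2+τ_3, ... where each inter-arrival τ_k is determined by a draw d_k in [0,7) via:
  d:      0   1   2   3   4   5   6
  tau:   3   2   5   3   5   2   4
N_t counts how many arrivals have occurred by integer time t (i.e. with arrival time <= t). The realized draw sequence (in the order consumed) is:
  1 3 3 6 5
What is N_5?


draw d_1=1: τ_1=2, arrival time A_1=2
draw d_2=3: τ_2=3, arrival time A_2=5
draw d_3=3: τ_3=3, arrival time A_3=8
draw d_4=6: τ_4=4, arrival time A_4=12
draw d_5=5: τ_5=2, arrival time A_5=14
N_t over t=0..5: 0:0 1:0 2:1 3:1 4:1 5:2

2


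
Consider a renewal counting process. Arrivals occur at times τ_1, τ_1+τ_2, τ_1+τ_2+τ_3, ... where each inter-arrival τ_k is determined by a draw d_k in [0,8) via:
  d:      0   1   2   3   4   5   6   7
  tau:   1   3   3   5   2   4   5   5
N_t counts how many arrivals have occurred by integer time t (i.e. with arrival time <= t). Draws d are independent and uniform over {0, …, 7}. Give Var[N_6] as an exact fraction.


26245538079/68719476736

Inter-arrival values over d=0..7: [1, 3, 3, 5, 2, 4, 5, 5]
Each d has probability 1/8, so the pmf of τ is: f(1) = 1/8, f(2) = 1/8, f(3) = 1/4, f(4) = 1/8, f(5) = 3/8
Let p_n(j) = P(N_n = j), with p_0 = [1]. Condition on τ_1: p_n(0) = P(τ > n), and for j >= 1, p_n(j) = Σ_{k<=n} f(k)·p_{n−k}(j−1)
p_1 = [7/8, 1/8]  (j = 0..1)
p_2 = [3/4, 15/64, 1/64]  (j = 0..2)
p_3 = [1/2, 29/64, 23/512, 1/512]  (j = 0..3)
p_4 = [3/8, 1/2, 15/128, 31/4096, 1/4096]  (j = 0..4)
p_5 = [0, 25/32, 99/512, 99/4096, 39/32768, 1/32768]  (j = 0..5)
p_6 = [0, 19/32, 179/512, 213/4096, 73/16384, 47/262144, 1/262144]  (j = 0..6)
E[N_6] = Σ j·p_6(j) = 384753/262144;  E[N_6²] = Σ j²·p_6(j) = 664827/262144
Var[N_6] = 664827/262144 − (384753/262144)² = 26245538079/68719476736


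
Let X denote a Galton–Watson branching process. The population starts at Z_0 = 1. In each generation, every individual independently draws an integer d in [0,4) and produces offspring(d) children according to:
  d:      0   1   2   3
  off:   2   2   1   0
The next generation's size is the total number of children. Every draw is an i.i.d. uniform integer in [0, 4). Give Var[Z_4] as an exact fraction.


507375/65536

Outcome values over d=0..3: [2, 2, 1, 0]
Σy = 5, Σy² = 9, M = 4
μ = 5/4 = 5/4,  σ² = 9/4 − (5/4)² = 11/16
V_0 = 0, E_0 = 1
V_1 = 11/16·E_0 + (5/4)²·V_0 = 11/16;  E_1 = 5/4
V_2 = 11/16·E_1 + (5/4)²·V_1 = 495/256;  E_2 = 25/16
V_3 = 11/16·E_2 + (5/4)²·V_2 = 16775/4096;  E_3 = 125/64
V_4 = 11/16·E_3 + (5/4)²·V_3 = 507375/65536;  E_4 = 625/256


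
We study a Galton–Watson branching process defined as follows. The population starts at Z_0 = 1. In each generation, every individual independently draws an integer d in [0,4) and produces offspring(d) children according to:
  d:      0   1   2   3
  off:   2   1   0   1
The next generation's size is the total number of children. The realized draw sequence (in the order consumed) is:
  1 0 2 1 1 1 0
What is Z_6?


2

gen 0: Z_0=1, draws=[1], offspring=[1], Z_1=1
gen 1: Z_1=1, draws=[0], offspring=[2], Z_2=2
gen 2: Z_2=2, draws=[2, 1], offspring=[0, 1], Z_3=1
gen 3: Z_3=1, draws=[1], offspring=[1], Z_4=1
gen 4: Z_4=1, draws=[1], offspring=[1], Z_5=1
gen 5: Z_5=1, draws=[0], offspring=[2], Z_6=2


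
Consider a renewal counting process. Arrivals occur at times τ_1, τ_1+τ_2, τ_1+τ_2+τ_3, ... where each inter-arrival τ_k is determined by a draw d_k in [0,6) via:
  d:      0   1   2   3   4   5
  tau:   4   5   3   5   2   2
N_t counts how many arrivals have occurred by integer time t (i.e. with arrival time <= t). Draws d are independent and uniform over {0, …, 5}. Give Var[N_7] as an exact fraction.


Inter-arrival values over d=0..5: [4, 5, 3, 5, 2, 2]
Each d has probability 1/6, so the pmf of τ is: f(2) = 1/3, f(3) = 1/6, f(4) = 1/6, f(5) = 1/3
Let p_n(j) = P(N_n = j), with p_0 = [1]. Condition on τ_1: p_n(0) = P(τ > n), and for j >= 1, p_n(j) = Σ_{k<=n} f(k)·p_{n−k}(j−1)
p_1 = [1]  (j = 0)
p_2 = [2/3, 1/3]  (j = 0..1)
p_3 = [1/2, 1/2]  (j = 0..1)
p_4 = [1/3, 5/9, 1/9]  (j = 0..2)
p_5 = [0, 7/9, 2/9]  (j = 0..2)
p_6 = [0, 23/36, 35/108, 1/27]  (j = 0..3)
p_7 = [0, 13/36, 59/108, 5/54]  (j = 0..3)
E[N_7] = Σ j·p_7(j) = 187/108;  E[N_7²] = Σ j²·p_7(j) = 365/108
Var[N_7] = 365/108 − (187/108)² = 4451/11664

4451/11664


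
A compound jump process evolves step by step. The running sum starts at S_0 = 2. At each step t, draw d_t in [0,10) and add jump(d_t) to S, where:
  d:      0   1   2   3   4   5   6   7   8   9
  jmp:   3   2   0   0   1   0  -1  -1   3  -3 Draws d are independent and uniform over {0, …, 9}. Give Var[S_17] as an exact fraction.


1377/25

Outcome values over d=0..9: [3, 2, 0, 0, 1, 0, -1, -1, 3, -3]
Σy = 4, Σy² = 34, M = 10
μ = 4/10 = 2/5,  σ² = 34/10 − (2/5)² = 81/25
Independent increments: Var[S_17] = 17·σ² = 17·(81/25) = 1377/25


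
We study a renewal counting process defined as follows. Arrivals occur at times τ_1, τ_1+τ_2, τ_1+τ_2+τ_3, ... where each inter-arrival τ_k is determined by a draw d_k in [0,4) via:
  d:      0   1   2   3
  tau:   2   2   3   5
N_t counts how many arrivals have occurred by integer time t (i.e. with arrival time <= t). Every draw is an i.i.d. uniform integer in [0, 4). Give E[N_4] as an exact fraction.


Inter-arrival values over d=0..3: [2, 2, 3, 5]
Each d has probability 1/4, so the pmf of τ is: f(2) = 1/2, f(3) = 1/4, f(5) = 1/4
Renewal equation for m(n) = E[N_n]: condition on τ_1 = k (if k <= n, one arrival plus a fresh copy on the remaining n−k steps): m(n) = F(n) + Σ_{k<=n} f(k)·m(n−k), where F(n) = P(τ <= n) and m(0) = 0
m(1) = F(1) = 0
m(2) = F(2) = 1/2
m(3) = F(3) = 3/4
m(4) = F(4) + f(2)·m(2) = 3/4 + 1/2·1/2 = 1
E[N_4] = m(4) = 1

1


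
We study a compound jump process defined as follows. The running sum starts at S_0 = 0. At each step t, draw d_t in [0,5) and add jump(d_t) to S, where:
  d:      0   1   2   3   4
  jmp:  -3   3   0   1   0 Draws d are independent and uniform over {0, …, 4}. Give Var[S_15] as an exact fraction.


Outcome values over d=0..4: [-3, 3, 0, 1, 0]
Σy = 1, Σy² = 19, M = 5
μ = 1/5 = 1/5,  σ² = 19/5 − (1/5)² = 94/25
Independent increments: Var[S_15] = 15·σ² = 15·(94/25) = 282/5

282/5


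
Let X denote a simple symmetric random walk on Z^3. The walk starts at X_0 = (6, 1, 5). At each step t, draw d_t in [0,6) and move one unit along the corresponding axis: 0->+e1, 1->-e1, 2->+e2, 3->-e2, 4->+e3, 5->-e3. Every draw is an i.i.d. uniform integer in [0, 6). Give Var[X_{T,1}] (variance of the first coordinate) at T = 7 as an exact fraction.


7/3

Outcome values over d=0..5: [1, -1, 0, 0, 0, 0]
Σy = 0, Σy² = 2, M = 6
μ = 0/6 = 0,  σ² = 2/6 − (0)² = 1/3
Independent increments: Var[X_7] = 7·σ² = 7·(1/3) = 7/3


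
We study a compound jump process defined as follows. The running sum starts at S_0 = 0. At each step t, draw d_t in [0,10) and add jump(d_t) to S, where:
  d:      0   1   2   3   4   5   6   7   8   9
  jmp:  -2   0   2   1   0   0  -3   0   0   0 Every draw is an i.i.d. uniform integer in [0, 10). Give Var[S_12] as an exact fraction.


528/25

Outcome values over d=0..9: [-2, 0, 2, 1, 0, 0, -3, 0, 0, 0]
Σy = -2, Σy² = 18, M = 10
μ = -2/10 = -1/5,  σ² = 18/10 − (-1/5)² = 44/25
Independent increments: Var[S_12] = 12·σ² = 12·(44/25) = 528/25


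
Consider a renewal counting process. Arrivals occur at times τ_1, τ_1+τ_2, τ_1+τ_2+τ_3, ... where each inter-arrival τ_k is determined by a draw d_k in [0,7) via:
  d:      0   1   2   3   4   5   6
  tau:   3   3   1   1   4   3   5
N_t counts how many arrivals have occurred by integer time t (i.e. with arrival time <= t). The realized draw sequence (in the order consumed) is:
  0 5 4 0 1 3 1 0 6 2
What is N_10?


draw d_1=0: τ_1=3, arrival time A_1=3
draw d_2=5: τ_2=3, arrival time A_2=6
draw d_3=4: τ_3=4, arrival time A_3=10
draw d_4=0: τ_4=3, arrival time A_4=13
draw d_5=1: τ_5=3, arrival time A_5=16
draw d_6=3: τ_6=1, arrival time A_6=17
draw d_7=1: τ_7=3, arrival time A_7=20
draw d_8=0: τ_8=3, arrival time A_8=23
draw d_9=6: τ_9=5, arrival time A_9=28
draw d_10=2: τ_10=1, arrival time A_10=29
N_t over t=0..10: 0:0 1:0 2:0 3:1 4:1 5:1 6:2 7:2 8:2 9:2 10:3

3


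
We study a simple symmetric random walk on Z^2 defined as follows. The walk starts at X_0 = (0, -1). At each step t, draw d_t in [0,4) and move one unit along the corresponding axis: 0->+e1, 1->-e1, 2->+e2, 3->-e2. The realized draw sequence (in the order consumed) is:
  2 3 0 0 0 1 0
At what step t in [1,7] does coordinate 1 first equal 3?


t=0: X=(0, -1), d=2 → +e2, X_1=(0, 0)
t=1: X=(0, 0), d=3 → -e2, X_2=(0, -1)
t=2: X=(0, -1), d=0 → +e1, X_3=(1, -1)
t=3: X=(1, -1), d=0 → +e1, X_4=(2, -1)
t=4: X=(2, -1), d=0 → +e1, X_5=(3, -1)
t=5: X=(3, -1), d=1 → -e1, X_6=(2, -1)
t=6: X=(2, -1), d=0 → +e1, X_7=(3, -1)

5


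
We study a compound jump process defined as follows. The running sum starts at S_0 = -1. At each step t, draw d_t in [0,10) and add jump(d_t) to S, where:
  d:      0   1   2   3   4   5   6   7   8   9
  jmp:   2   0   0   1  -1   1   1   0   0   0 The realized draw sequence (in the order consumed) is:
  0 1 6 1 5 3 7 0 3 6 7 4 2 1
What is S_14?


t=0: S=-1, d=0, jump=2, S_1=1
t=1: S=1, d=1, jump=0, S_2=1
t=2: S=1, d=6, jump=1, S_3=2
t=3: S=2, d=1, jump=0, S_4=2
t=4: S=2, d=5, jump=1, S_5=3
t=5: S=3, d=3, jump=1, S_6=4
t=6: S=4, d=7, jump=0, S_7=4
t=7: S=4, d=0, jump=2, S_8=6
t=8: S=6, d=3, jump=1, S_9=7
t=9: S=7, d=6, jump=1, S_10=8
t=10: S=8, d=7, jump=0, S_11=8
t=11: S=8, d=4, jump=-1, S_12=7
t=12: S=7, d=2, jump=0, S_13=7
t=13: S=7, d=1, jump=0, S_14=7

7


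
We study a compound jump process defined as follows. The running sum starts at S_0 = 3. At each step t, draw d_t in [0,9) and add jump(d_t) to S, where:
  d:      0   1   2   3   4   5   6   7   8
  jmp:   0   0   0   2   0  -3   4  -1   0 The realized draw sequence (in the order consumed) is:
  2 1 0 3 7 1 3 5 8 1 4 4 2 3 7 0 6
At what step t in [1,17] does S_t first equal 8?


17

t=0: S=3, d=2, jump=0, S_1=3
t=1: S=3, d=1, jump=0, S_2=3
t=2: S=3, d=0, jump=0, S_3=3
t=3: S=3, d=3, jump=2, S_4=5
t=4: S=5, d=7, jump=-1, S_5=4
t=5: S=4, d=1, jump=0, S_6=4
t=6: S=4, d=3, jump=2, S_7=6
t=7: S=6, d=5, jump=-3, S_8=3
t=8: S=3, d=8, jump=0, S_9=3
t=9: S=3, d=1, jump=0, S_10=3
t=10: S=3, d=4, jump=0, S_11=3
t=11: S=3, d=4, jump=0, S_12=3
t=12: S=3, d=2, jump=0, S_13=3
t=13: S=3, d=3, jump=2, S_14=5
t=14: S=5, d=7, jump=-1, S_15=4
t=15: S=4, d=0, jump=0, S_16=4
t=16: S=4, d=6, jump=4, S_17=8
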